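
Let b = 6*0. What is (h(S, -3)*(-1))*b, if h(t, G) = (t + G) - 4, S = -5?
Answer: 0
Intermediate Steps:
h(t, G) = -4 + G + t (h(t, G) = (G + t) - 4 = -4 + G + t)
b = 0
(h(S, -3)*(-1))*b = ((-4 - 3 - 5)*(-1))*0 = -12*(-1)*0 = 12*0 = 0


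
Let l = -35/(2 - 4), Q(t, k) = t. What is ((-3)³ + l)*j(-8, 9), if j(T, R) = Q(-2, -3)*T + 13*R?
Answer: -2527/2 ≈ -1263.5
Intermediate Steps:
j(T, R) = -2*T + 13*R
l = 35/2 (l = -35/(-2) = -35*(-½) = 35/2 ≈ 17.500)
((-3)³ + l)*j(-8, 9) = ((-3)³ + 35/2)*(-2*(-8) + 13*9) = (-27 + 35/2)*(16 + 117) = -19/2*133 = -2527/2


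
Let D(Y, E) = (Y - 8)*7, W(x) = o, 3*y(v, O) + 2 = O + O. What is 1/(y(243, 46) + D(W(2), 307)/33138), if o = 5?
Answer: 1578/47339 ≈ 0.033334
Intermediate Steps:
y(v, O) = -⅔ + 2*O/3 (y(v, O) = -⅔ + (O + O)/3 = -⅔ + (2*O)/3 = -⅔ + 2*O/3)
W(x) = 5
D(Y, E) = -56 + 7*Y (D(Y, E) = (-8 + Y)*7 = -56 + 7*Y)
1/(y(243, 46) + D(W(2), 307)/33138) = 1/((-⅔ + (⅔)*46) + (-56 + 7*5)/33138) = 1/((-⅔ + 92/3) + (-56 + 35)*(1/33138)) = 1/(30 - 21*1/33138) = 1/(30 - 1/1578) = 1/(47339/1578) = 1578/47339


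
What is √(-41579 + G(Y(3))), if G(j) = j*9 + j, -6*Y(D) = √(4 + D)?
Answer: √(-374211 - 15*√7)/3 ≈ 203.92*I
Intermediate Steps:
Y(D) = -√(4 + D)/6
G(j) = 10*j (G(j) = 9*j + j = 10*j)
√(-41579 + G(Y(3))) = √(-41579 + 10*(-√(4 + 3)/6)) = √(-41579 + 10*(-√7/6)) = √(-41579 - 5*√7/3)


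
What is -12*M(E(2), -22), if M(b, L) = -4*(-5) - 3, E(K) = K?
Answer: -204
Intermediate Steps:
M(b, L) = 17 (M(b, L) = 20 - 3 = 17)
-12*M(E(2), -22) = -12*17 = -204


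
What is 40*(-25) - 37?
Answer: -1037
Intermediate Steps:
40*(-25) - 37 = -1000 - 37 = -1037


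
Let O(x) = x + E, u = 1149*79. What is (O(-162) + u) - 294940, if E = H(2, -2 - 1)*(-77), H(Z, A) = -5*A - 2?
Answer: -205332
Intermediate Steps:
H(Z, A) = -2 - 5*A
u = 90771
E = -1001 (E = (-2 - 5*(-2 - 1))*(-77) = (-2 - 5*(-3))*(-77) = (-2 + 15)*(-77) = 13*(-77) = -1001)
O(x) = -1001 + x (O(x) = x - 1001 = -1001 + x)
(O(-162) + u) - 294940 = ((-1001 - 162) + 90771) - 294940 = (-1163 + 90771) - 294940 = 89608 - 294940 = -205332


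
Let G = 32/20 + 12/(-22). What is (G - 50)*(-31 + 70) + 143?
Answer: -97123/55 ≈ -1765.9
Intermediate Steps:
G = 58/55 (G = 32*(1/20) + 12*(-1/22) = 8/5 - 6/11 = 58/55 ≈ 1.0545)
(G - 50)*(-31 + 70) + 143 = (58/55 - 50)*(-31 + 70) + 143 = -2692/55*39 + 143 = -104988/55 + 143 = -97123/55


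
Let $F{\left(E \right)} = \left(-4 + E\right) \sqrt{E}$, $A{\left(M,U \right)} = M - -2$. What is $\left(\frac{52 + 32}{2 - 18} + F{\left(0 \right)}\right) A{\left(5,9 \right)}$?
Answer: $- \frac{147}{4} \approx -36.75$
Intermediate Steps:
$A{\left(M,U \right)} = 2 + M$ ($A{\left(M,U \right)} = M + 2 = 2 + M$)
$F{\left(E \right)} = \sqrt{E} \left(-4 + E\right)$
$\left(\frac{52 + 32}{2 - 18} + F{\left(0 \right)}\right) A{\left(5,9 \right)} = \left(\frac{52 + 32}{2 - 18} + \sqrt{0} \left(-4 + 0\right)\right) \left(2 + 5\right) = \left(\frac{84}{-16} + 0 \left(-4\right)\right) 7 = \left(84 \left(- \frac{1}{16}\right) + 0\right) 7 = \left(- \frac{21}{4} + 0\right) 7 = \left(- \frac{21}{4}\right) 7 = - \frac{147}{4}$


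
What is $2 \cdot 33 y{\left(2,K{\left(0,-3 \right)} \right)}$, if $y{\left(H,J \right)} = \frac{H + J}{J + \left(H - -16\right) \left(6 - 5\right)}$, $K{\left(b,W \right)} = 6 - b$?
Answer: $22$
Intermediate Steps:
$y{\left(H,J \right)} = \frac{H + J}{16 + H + J}$ ($y{\left(H,J \right)} = \frac{H + J}{J + \left(H + 16\right) 1} = \frac{H + J}{J + \left(16 + H\right) 1} = \frac{H + J}{J + \left(16 + H\right)} = \frac{H + J}{16 + H + J}$)
$2 \cdot 33 y{\left(2,K{\left(0,-3 \right)} \right)} = 2 \cdot 33 \frac{2 + \left(6 - 0\right)}{16 + 2 + \left(6 - 0\right)} = 66 \frac{2 + \left(6 + 0\right)}{16 + 2 + \left(6 + 0\right)} = 66 \frac{2 + 6}{16 + 2 + 6} = 66 \cdot \frac{1}{24} \cdot 8 = 66 \cdot \frac{1}{3} = 22$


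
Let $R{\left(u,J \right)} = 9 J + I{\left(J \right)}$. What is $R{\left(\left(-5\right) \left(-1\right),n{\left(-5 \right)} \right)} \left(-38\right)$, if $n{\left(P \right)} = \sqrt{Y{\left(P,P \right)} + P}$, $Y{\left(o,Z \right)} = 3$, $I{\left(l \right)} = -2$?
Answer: $76 - 342 i \sqrt{2} \approx 76.0 - 483.66 i$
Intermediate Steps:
$n{\left(P \right)} = \sqrt{3 + P}$
$R{\left(u,J \right)} = -2 + 9 J$ ($R{\left(u,J \right)} = 9 J - 2 = -2 + 9 J$)
$R{\left(\left(-5\right) \left(-1\right),n{\left(-5 \right)} \right)} \left(-38\right) = \left(-2 + 9 \sqrt{3 - 5}\right) \left(-38\right) = \left(-2 + 9 \sqrt{-2}\right) \left(-38\right) = \left(-2 + 9 i \sqrt{2}\right) \left(-38\right) = 76 - 342 i \sqrt{2}$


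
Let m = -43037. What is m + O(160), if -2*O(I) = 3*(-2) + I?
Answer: -43114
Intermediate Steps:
O(I) = 3 - I/2 (O(I) = -(3*(-2) + I)/2 = -(-6 + I)/2 = 3 - I/2)
m + O(160) = -43037 + (3 - ½*160) = -43037 + (3 - 80) = -43037 - 77 = -43114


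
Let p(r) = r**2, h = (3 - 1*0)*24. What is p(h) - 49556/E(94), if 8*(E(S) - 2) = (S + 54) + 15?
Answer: 531488/179 ≈ 2969.2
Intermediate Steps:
E(S) = 85/8 + S/8 (E(S) = 2 + ((S + 54) + 15)/8 = 2 + ((54 + S) + 15)/8 = 2 + (69 + S)/8 = 2 + (69/8 + S/8) = 85/8 + S/8)
h = 72 (h = (3 + 0)*24 = 3*24 = 72)
p(h) - 49556/E(94) = 72**2 - 49556/(85/8 + (1/8)*94) = 5184 - 49556/(85/8 + 47/4) = 5184 - 49556/179/8 = 5184 - 49556*8/179 = 5184 - 1*396448/179 = 5184 - 396448/179 = 531488/179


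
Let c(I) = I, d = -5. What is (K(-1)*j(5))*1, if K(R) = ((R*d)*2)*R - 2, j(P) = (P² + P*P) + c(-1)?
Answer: -588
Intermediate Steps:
j(P) = -1 + 2*P² (j(P) = (P² + P*P) - 1 = (P² + P²) - 1 = 2*P² - 1 = -1 + 2*P²)
K(R) = -2 - 10*R² (K(R) = ((R*(-5))*2)*R - 2 = (-5*R*2)*R - 2 = (-10*R)*R - 2 = -10*R² - 2 = -2 - 10*R²)
(K(-1)*j(5))*1 = ((-2 - 10*(-1)²)*(-1 + 2*5²))*1 = ((-2 - 10*1)*(-1 + 2*25))*1 = ((-2 - 10)*(-1 + 50))*1 = -12*49*1 = -588*1 = -588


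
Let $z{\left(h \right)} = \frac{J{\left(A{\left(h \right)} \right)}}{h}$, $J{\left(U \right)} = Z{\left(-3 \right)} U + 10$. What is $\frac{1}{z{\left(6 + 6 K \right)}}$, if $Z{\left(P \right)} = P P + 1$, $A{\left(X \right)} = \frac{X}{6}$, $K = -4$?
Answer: $\frac{9}{10} \approx 0.9$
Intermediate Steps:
$A{\left(X \right)} = \frac{X}{6}$ ($A{\left(X \right)} = X \frac{1}{6} = \frac{X}{6}$)
$Z{\left(P \right)} = 1 + P^{2}$ ($Z{\left(P \right)} = P^{2} + 1 = 1 + P^{2}$)
$J{\left(U \right)} = 10 + 10 U$ ($J{\left(U \right)} = \left(1 + \left(-3\right)^{2}\right) U + 10 = \left(1 + 9\right) U + 10 = 10 U + 10 = 10 + 10 U$)
$z{\left(h \right)} = \frac{10 + \frac{5 h}{3}}{h}$ ($z{\left(h \right)} = \frac{10 + 10 \frac{h}{6}}{h} = \frac{10 + \frac{5 h}{3}}{h}$)
$\frac{1}{z{\left(6 + 6 K \right)}} = \frac{1}{\frac{5}{3} + \frac{10}{6 + 6 \left(-4\right)}} = \frac{1}{\frac{5}{3} + \frac{10}{6 - 24}} = \frac{1}{\frac{5}{3} + \frac{10}{-18}} = \frac{1}{\frac{5}{3} + 10 \left(- \frac{1}{18}\right)} = \frac{1}{\frac{5}{3} - \frac{5}{9}} = \frac{1}{\frac{10}{9}} = \frac{9}{10}$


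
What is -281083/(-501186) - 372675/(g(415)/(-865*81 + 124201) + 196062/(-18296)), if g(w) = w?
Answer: 23125360830596483867/664473626204514 ≈ 34803.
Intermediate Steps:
-281083/(-501186) - 372675/(g(415)/(-865*81 + 124201) + 196062/(-18296)) = -281083/(-501186) - 372675/(415/(-865*81 + 124201) + 196062/(-18296)) = -281083*(-1/501186) - 372675/(415/(-70065 + 124201) + 196062*(-1/18296)) = 281083/501186 - 372675/(415/54136 - 98031/9148) = 281083/501186 - 372675/(-1325802449/123809032) = 281083/501186 - 372675*(-123809032/1325802449) = 281083/501186 + 46140531000600/1325802449 = 23125360830596483867/664473626204514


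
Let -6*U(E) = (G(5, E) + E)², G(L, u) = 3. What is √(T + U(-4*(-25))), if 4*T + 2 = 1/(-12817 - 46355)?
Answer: I*√6192677864361/59172 ≈ 42.056*I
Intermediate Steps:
T = -118345/236688 (T = -½ + 1/(4*(-12817 - 46355)) = -½ + (¼)/(-59172) = -½ + (¼)*(-1/59172) = -½ - 1/236688 = -118345/236688 ≈ -0.50000)
U(E) = -(3 + E)²/6
√(T + U(-4*(-25))) = √(-118345/236688 - (3 - 4*(-25))²/6) = √(-118345/236688 - (3 + 100)²/6) = √(-118345/236688 - ⅙*103²) = √(-118345/236688 - ⅙*10609) = √(-118345/236688 - 10609/6) = √(-418622177/236688) = I*√6192677864361/59172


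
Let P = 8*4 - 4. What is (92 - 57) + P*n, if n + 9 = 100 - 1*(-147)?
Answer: 6699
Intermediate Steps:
n = 238 (n = -9 + (100 - 1*(-147)) = -9 + (100 + 147) = -9 + 247 = 238)
P = 28 (P = 32 - 4 = 28)
(92 - 57) + P*n = (92 - 57) + 28*238 = 35 + 6664 = 6699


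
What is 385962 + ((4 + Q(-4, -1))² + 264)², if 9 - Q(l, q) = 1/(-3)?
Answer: 47071498/81 ≈ 5.8113e+5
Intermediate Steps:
Q(l, q) = 28/3 (Q(l, q) = 9 - 1/(-3) = 9 - 1*(-⅓) = 9 + ⅓ = 28/3)
385962 + ((4 + Q(-4, -1))² + 264)² = 385962 + ((4 + 28/3)² + 264)² = 385962 + ((40/3)² + 264)² = 385962 + (1600/9 + 264)² = 385962 + (3976/9)² = 385962 + 15808576/81 = 47071498/81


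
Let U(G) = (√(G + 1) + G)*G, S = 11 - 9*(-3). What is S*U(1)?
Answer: 38 + 38*√2 ≈ 91.740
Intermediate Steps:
S = 38 (S = 11 + 27 = 38)
U(G) = G*(G + √(1 + G)) (U(G) = (√(1 + G) + G)*G = (G + √(1 + G))*G = G*(G + √(1 + G)))
S*U(1) = 38*(1*(1 + √(1 + 1))) = 38*(1*(1 + √2)) = 38*(1 + √2) = 38 + 38*√2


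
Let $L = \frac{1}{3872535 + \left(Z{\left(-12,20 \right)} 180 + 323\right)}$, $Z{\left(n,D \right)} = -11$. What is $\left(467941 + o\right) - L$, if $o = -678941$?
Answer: $- \frac{816755258001}{3870878} \approx -2.11 \cdot 10^{5}$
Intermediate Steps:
$L = \frac{1}{3870878}$ ($L = \frac{1}{3872535 + \left(\left(-11\right) 180 + 323\right)} = \frac{1}{3872535 + \left(-1980 + 323\right)} = \frac{1}{3872535 - 1657} = \frac{1}{3870878} \approx 2.5834 \cdot 10^{-7}$)
$\left(467941 + o\right) - L = \left(467941 - 678941\right) - \frac{1}{3870878} = -211000 - \frac{1}{3870878} = - \frac{816755258001}{3870878}$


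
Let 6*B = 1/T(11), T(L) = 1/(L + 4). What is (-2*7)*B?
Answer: -35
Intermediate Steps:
T(L) = 1/(4 + L)
B = 5/2 (B = 1/(6*(1/(4 + 11))) = 1/(6*(1/15)) = (⅙)*15 = 5/2 ≈ 2.5000)
(-2*7)*B = -2*7*(5/2) = -14*5/2 = -35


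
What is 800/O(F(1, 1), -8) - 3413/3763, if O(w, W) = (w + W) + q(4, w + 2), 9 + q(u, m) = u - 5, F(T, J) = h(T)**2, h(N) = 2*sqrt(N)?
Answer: -1529091/26341 ≈ -58.050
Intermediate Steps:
F(T, J) = 4*T (F(T, J) = (2*sqrt(T))**2 = 4*T)
q(u, m) = -14 + u (q(u, m) = -9 + (u - 5) = -9 + (-5 + u) = -14 + u)
O(w, W) = -10 + W + w (O(w, W) = (w + W) + (-14 + 4) = (W + w) - 10 = -10 + W + w)
800/O(F(1, 1), -8) - 3413/3763 = 800/(-10 - 8 + 4*1) - 3413/3763 = 800/(-10 - 8 + 4) - 3413*1/3763 = 800/(-14) - 3413/3763 = 800*(-1/14) - 3413/3763 = -400/7 - 3413/3763 = -1529091/26341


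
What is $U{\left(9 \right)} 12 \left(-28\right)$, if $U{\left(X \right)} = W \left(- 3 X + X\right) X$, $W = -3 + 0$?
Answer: $-163296$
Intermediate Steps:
$W = -3$
$U{\left(X \right)} = 6 X^{2}$ ($U{\left(X \right)} = - 3 \left(- 3 X + X\right) X = - 3 \left(- 2 X\right) X = 6 X X = 6 X^{2}$)
$U{\left(9 \right)} 12 \left(-28\right) = 6 \cdot 9^{2} \cdot 12 \left(-28\right) = 6 \cdot 81 \cdot 12 \left(-28\right) = 486 \cdot 12 \left(-28\right) = 5832 \left(-28\right) = -163296$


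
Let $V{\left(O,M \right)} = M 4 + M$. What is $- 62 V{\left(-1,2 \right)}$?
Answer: $-620$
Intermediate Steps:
$V{\left(O,M \right)} = 5 M$ ($V{\left(O,M \right)} = 4 M + M = 5 M$)
$- 62 V{\left(-1,2 \right)} = - 62 \cdot 5 \cdot 2 = \left(-62\right) 10 = -620$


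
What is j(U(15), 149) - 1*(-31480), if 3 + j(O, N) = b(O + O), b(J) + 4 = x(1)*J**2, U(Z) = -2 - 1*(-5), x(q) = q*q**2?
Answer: 31509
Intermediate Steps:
x(q) = q**3
U(Z) = 3 (U(Z) = -2 + 5 = 3)
b(J) = -4 + J**2 (b(J) = -4 + 1**3*J**2 = -4 + 1*J**2 = -4 + J**2)
j(O, N) = -7 + 4*O**2 (j(O, N) = -3 + (-4 + (O + O)**2) = -3 + (-4 + (2*O)**2) = -3 + (-4 + 4*O**2) = -7 + 4*O**2)
j(U(15), 149) - 1*(-31480) = (-7 + 4*3**2) - 1*(-31480) = (-7 + 4*9) + 31480 = (-7 + 36) + 31480 = 29 + 31480 = 31509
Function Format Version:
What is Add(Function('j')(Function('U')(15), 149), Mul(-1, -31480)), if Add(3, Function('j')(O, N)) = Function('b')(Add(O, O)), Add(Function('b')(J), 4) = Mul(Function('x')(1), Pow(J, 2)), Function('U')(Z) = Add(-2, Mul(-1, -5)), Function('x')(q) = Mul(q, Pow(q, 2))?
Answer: 31509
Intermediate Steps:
Function('x')(q) = Pow(q, 3)
Function('U')(Z) = 3 (Function('U')(Z) = Add(-2, 5) = 3)
Function('b')(J) = Add(-4, Pow(J, 2)) (Function('b')(J) = Add(-4, Mul(Pow(1, 3), Pow(J, 2))) = Add(-4, Mul(1, Pow(J, 2))) = Add(-4, Pow(J, 2)))
Function('j')(O, N) = Add(-7, Mul(4, Pow(O, 2))) (Function('j')(O, N) = Add(-3, Add(-4, Pow(Add(O, O), 2))) = Add(-3, Add(-4, Pow(Mul(2, O), 2))) = Add(-3, Add(-4, Mul(4, Pow(O, 2)))) = Add(-7, Mul(4, Pow(O, 2))))
Add(Function('j')(Function('U')(15), 149), Mul(-1, -31480)) = Add(Add(-7, Mul(4, Pow(3, 2))), Mul(-1, -31480)) = Add(Add(-7, Mul(4, 9)), 31480) = Add(Add(-7, 36), 31480) = Add(29, 31480) = 31509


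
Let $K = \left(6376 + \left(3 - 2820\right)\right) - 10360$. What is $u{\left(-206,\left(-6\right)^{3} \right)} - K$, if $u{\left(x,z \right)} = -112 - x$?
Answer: $6895$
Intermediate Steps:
$K = -6801$ ($K = \left(6376 + \left(3 - 2820\right)\right) - 10360 = \left(6376 - 2817\right) - 10360 = 3559 - 10360 = -6801$)
$u{\left(-206,\left(-6\right)^{3} \right)} - K = \left(-112 - -206\right) - -6801 = \left(-112 + 206\right) + 6801 = 94 + 6801 = 6895$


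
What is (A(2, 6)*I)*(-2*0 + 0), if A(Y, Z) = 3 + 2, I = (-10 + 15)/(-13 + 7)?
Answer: 0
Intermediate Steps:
I = -⅚ (I = 5/(-6) = 5*(-⅙) = -⅚ ≈ -0.83333)
A(Y, Z) = 5
(A(2, 6)*I)*(-2*0 + 0) = (5*(-⅚))*(-2*0 + 0) = -25*(0 + 0)/6 = -25/6*0 = 0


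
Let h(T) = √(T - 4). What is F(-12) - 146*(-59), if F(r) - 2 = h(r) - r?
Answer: 8628 + 4*I ≈ 8628.0 + 4.0*I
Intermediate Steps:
h(T) = √(-4 + T)
F(r) = 2 + √(-4 + r) - r (F(r) = 2 + (√(-4 + r) - r) = 2 + √(-4 + r) - r)
F(-12) - 146*(-59) = (2 + √(-4 - 12) - 1*(-12)) - 146*(-59) = (2 + √(-16) + 12) + 8614 = (2 + 4*I + 12) + 8614 = (14 + 4*I) + 8614 = 8628 + 4*I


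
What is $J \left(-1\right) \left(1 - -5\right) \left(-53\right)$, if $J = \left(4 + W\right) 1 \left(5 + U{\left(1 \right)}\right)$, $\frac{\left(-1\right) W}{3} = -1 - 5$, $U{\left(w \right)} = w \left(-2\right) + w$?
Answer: $27984$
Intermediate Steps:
$U{\left(w \right)} = - w$ ($U{\left(w \right)} = - 2 w + w = - w$)
$W = 18$ ($W = - 3 \left(-1 - 5\right) = \left(-3\right) \left(-6\right) = 18$)
$J = 88$ ($J = \left(4 + 18\right) 1 \left(5 - 1\right) = 22 \cdot 1 \left(5 - 1\right) = 22 \cdot 4 = 88$)
$J \left(-1\right) \left(1 - -5\right) \left(-53\right) = 88 \left(-1\right) \left(1 - -5\right) \left(-53\right) = - 88 \left(1 + 5\right) \left(-53\right) = \left(-88\right) 6 \left(-53\right) = \left(-528\right) \left(-53\right) = 27984$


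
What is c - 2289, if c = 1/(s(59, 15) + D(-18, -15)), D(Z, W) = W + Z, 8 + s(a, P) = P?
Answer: -59515/26 ≈ -2289.0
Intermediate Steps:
s(a, P) = -8 + P
c = -1/26 (c = 1/((-8 + 15) + (-15 - 18)) = 1/(7 - 33) = 1/(-26) = -1/26 ≈ -0.038462)
c - 2289 = -1/26 - 2289 = -59515/26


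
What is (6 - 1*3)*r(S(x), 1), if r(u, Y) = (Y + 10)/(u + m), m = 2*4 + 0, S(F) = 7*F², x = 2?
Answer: 11/12 ≈ 0.91667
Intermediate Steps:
m = 8 (m = 8 + 0 = 8)
r(u, Y) = (10 + Y)/(8 + u) (r(u, Y) = (Y + 10)/(u + 8) = (10 + Y)/(8 + u))
(6 - 1*3)*r(S(x), 1) = (6 - 1*3)*((10 + 1)/(8 + 7*2²)) = (6 - 3)*(11/(8 + 7*4)) = 3*(11/(8 + 28)) = 3*(11/36) = 11/12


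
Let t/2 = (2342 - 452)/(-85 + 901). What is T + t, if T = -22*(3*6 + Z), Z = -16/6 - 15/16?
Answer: -127327/408 ≈ -312.08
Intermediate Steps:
Z = -173/48 (Z = -16*1/6 - 15*1/16 = -8/3 - 15/16 = -173/48 ≈ -3.6042)
t = 315/68 (t = 2*((2342 - 452)/(-85 + 901)) = 2*(1890/816) = 2*(1890*(1/816)) = 2*(315/136) = 315/68 ≈ 4.6324)
T = -7601/24 (T = -22*(3*6 - 173/48) = -22*(18 - 173/48) = -22*691/48 = -7601/24 ≈ -316.71)
T + t = -7601/24 + 315/68 = -127327/408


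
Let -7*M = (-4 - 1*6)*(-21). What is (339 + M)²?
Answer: 95481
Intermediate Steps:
M = -30 (M = -(-4 - 1*6)*(-21)/7 = -(-4 - 6)*(-21)/7 = -(-10)*(-21)/7 = -⅐*210 = -30)
(339 + M)² = (339 - 30)² = 309² = 95481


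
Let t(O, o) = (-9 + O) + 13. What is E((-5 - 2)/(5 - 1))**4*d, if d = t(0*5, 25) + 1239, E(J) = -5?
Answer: 776875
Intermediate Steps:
t(O, o) = 4 + O
d = 1243 (d = (4 + 0*5) + 1239 = (4 + 0) + 1239 = 4 + 1239 = 1243)
E((-5 - 2)/(5 - 1))**4*d = (-5)**4*1243 = 625*1243 = 776875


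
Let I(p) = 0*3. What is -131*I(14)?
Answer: 0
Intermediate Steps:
I(p) = 0
-131*I(14) = -131*0 = 0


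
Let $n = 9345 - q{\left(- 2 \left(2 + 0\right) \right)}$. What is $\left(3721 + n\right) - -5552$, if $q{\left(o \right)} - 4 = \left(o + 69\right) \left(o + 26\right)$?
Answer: $17184$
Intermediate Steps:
$q{\left(o \right)} = 4 + \left(26 + o\right) \left(69 + o\right)$ ($q{\left(o \right)} = 4 + \left(o + 69\right) \left(o + 26\right) = 4 + \left(69 + o\right) \left(26 + o\right) = 4 + \left(26 + o\right) \left(69 + o\right)$)
$n = 7911$ ($n = 9345 - \left(1798 + \left(- 2 \left(2 + 0\right)\right)^{2} + 95 \left(- 2 \left(2 + 0\right)\right)\right) = 9345 - \left(1798 + \left(\left(-2\right) 2\right)^{2} + 95 \left(\left(-2\right) 2\right)\right) = 9345 - \left(1798 + \left(-4\right)^{2} + 95 \left(-4\right)\right) = 9345 - \left(1798 + 16 - 380\right) = 9345 - 1434 = 7911$)
$\left(3721 + n\right) - -5552 = \left(3721 + 7911\right) - -5552 = 11632 + \left(-9080 + 14632\right) = 11632 + 5552 = 17184$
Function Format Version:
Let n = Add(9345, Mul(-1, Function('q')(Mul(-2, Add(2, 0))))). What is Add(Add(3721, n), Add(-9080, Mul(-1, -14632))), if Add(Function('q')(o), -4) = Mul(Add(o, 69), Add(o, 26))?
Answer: 17184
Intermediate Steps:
Function('q')(o) = Add(4, Mul(Add(26, o), Add(69, o))) (Function('q')(o) = Add(4, Mul(Add(o, 69), Add(o, 26))) = Add(4, Mul(Add(69, o), Add(26, o))) = Add(4, Mul(Add(26, o), Add(69, o))))
n = 7911 (n = Add(9345, Mul(-1, Add(1798, Pow(Mul(-2, Add(2, 0)), 2), Mul(95, Mul(-2, Add(2, 0)))))) = Add(9345, Mul(-1, Add(1798, Pow(Mul(-2, 2), 2), Mul(95, Mul(-2, 2))))) = Add(9345, Mul(-1, Add(1798, Pow(-4, 2), Mul(95, -4)))) = Add(9345, Mul(-1, Add(1798, 16, -380))) = Add(9345, Mul(-1, 1434)) = Add(9345, -1434) = 7911)
Add(Add(3721, n), Add(-9080, Mul(-1, -14632))) = Add(Add(3721, 7911), Add(-9080, Mul(-1, -14632))) = Add(11632, Add(-9080, 14632)) = Add(11632, 5552) = 17184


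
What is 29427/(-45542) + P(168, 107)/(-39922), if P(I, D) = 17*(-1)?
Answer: -293502620/454531931 ≈ -0.64573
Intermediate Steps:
P(I, D) = -17
29427/(-45542) + P(168, 107)/(-39922) = 29427/(-45542) - 17/(-39922) = 29427*(-1/45542) - 17*(-1/39922) = -29427/45542 + 17/39922 = -293502620/454531931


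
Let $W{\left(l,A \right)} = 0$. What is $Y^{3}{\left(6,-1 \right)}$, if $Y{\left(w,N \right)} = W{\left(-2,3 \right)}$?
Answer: $0$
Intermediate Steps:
$Y{\left(w,N \right)} = 0$
$Y^{3}{\left(6,-1 \right)} = 0^{3} = 0$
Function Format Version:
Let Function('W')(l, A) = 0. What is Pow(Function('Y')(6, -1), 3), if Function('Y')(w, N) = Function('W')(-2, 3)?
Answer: 0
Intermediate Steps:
Function('Y')(w, N) = 0
Pow(Function('Y')(6, -1), 3) = Pow(0, 3) = 0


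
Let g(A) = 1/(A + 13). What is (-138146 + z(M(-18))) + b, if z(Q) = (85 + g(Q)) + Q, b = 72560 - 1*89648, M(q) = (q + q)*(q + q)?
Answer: -201393576/1309 ≈ -1.5385e+5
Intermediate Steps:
g(A) = 1/(13 + A)
M(q) = 4*q**2 (M(q) = (2*q)*(2*q) = 4*q**2)
b = -17088 (b = 72560 - 89648 = -17088)
z(Q) = 85 + Q + 1/(13 + Q) (z(Q) = (85 + 1/(13 + Q)) + Q = 85 + Q + 1/(13 + Q))
(-138146 + z(M(-18))) + b = (-138146 + (1 + (13 + 4*(-18)**2)*(85 + 4*(-18)**2))/(13 + 4*(-18)**2)) - 17088 = (-138146 + (1 + (13 + 4*324)*(85 + 4*324))/(13 + 4*324)) - 17088 = (-138146 + (1 + (13 + 1296)*(85 + 1296))/(13 + 1296)) - 17088 = (-138146 + (1 + 1309*1381)/1309) - 17088 = (-138146 + (1 + 1807729)/1309) - 17088 = (-138146 + (1/1309)*1807730) - 17088 = (-138146 + 1807730/1309) - 17088 = -179025384/1309 - 17088 = -201393576/1309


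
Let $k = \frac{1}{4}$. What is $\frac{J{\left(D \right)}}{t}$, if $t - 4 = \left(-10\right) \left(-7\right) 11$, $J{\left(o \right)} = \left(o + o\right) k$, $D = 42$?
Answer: $\frac{7}{258} \approx 0.027132$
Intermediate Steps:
$k = \frac{1}{4} \approx 0.25$
$J{\left(o \right)} = \frac{o}{2}$ ($J{\left(o \right)} = \left(o + o\right) \frac{1}{4} = 2 o \frac{1}{4} = \frac{o}{2}$)
$t = 774$ ($t = 4 + \left(-10\right) \left(-7\right) 11 = 4 + 70 \cdot 11 = 4 + 770 = 774$)
$\frac{J{\left(D \right)}}{t} = \frac{\frac{1}{2} \cdot 42}{774} = 21 \cdot \frac{1}{774} = \frac{7}{258}$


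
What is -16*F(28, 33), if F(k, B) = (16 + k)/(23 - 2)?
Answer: -704/21 ≈ -33.524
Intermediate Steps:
F(k, B) = 16/21 + k/21 (F(k, B) = (16 + k)/21 = (16 + k)*(1/21) = 16/21 + k/21)
-16*F(28, 33) = -16*(16/21 + (1/21)*28) = -16*(16/21 + 4/3) = -16*44/21 = -704/21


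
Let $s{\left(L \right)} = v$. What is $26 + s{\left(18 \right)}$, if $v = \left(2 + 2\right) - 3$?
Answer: $27$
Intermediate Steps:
$v = 1$ ($v = 4 - 3 = 1$)
$s{\left(L \right)} = 1$
$26 + s{\left(18 \right)} = 26 + 1 = 27$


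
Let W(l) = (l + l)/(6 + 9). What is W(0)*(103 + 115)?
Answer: 0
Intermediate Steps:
W(l) = 2*l/15 (W(l) = (2*l)/15 = (2*l)*(1/15) = 2*l/15)
W(0)*(103 + 115) = ((2/15)*0)*(103 + 115) = 0*218 = 0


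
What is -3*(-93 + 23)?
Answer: 210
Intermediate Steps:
-3*(-93 + 23) = -3*(-70) = 210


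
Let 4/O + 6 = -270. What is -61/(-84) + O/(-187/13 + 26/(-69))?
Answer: 808793/1112244 ≈ 0.72717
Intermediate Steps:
O = -1/69 (O = 4/(-6 - 270) = 4/(-276) = 4*(-1/276) = -1/69 ≈ -0.014493)
-61/(-84) + O/(-187/13 + 26/(-69)) = -61/(-84) - 1/(69*(-187/13 + 26/(-69))) = -61*(-1/84) - 1/(69*(-187*1/13 + 26*(-1/69))) = 61/84 - 1/(69*(-187/13 - 26/69)) = 61/84 - 1/(69*(-13241/897)) = 61/84 - 1/69*(-897/13241) = 61/84 + 13/13241 = 808793/1112244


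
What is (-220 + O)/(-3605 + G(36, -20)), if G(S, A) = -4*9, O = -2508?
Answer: 248/331 ≈ 0.74924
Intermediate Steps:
G(S, A) = -36
(-220 + O)/(-3605 + G(36, -20)) = (-220 - 2508)/(-3605 - 36) = -2728/(-3641) = -2728*(-1/3641) = 248/331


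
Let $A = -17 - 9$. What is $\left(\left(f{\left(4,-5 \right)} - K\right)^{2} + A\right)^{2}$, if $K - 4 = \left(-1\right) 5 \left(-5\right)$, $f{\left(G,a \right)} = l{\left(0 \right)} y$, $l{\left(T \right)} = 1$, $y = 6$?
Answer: $253009$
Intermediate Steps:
$f{\left(G,a \right)} = 6$ ($f{\left(G,a \right)} = 1 \cdot 6 = 6$)
$K = 29$ ($K = 4 + \left(-1\right) 5 \left(-5\right) = 4 - -25 = 4 + 25 = 29$)
$A = -26$ ($A = -17 - 9 = -26$)
$\left(\left(f{\left(4,-5 \right)} - K\right)^{2} + A\right)^{2} = \left(\left(6 - 29\right)^{2} - 26\right)^{2} = \left(\left(-23\right)^{2} - 26\right)^{2} = \left(529 - 26\right)^{2} = 503^{2} = 253009$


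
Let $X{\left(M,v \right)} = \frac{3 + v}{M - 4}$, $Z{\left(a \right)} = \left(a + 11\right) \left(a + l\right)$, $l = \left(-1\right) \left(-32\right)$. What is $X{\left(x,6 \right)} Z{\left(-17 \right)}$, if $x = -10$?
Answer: $\frac{405}{7} \approx 57.857$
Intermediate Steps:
$l = 32$
$Z{\left(a \right)} = \left(11 + a\right) \left(32 + a\right)$ ($Z{\left(a \right)} = \left(a + 11\right) \left(a + 32\right) = \left(11 + a\right) \left(32 + a\right)$)
$X{\left(M,v \right)} = \frac{3 + v}{-4 + M}$
$X{\left(x,6 \right)} Z{\left(-17 \right)} = \frac{3 + 6}{-4 - 10} \left(352 + \left(-17\right)^{2} + 43 \left(-17\right)\right) = \frac{1}{-14} \cdot 9 \left(352 + 289 - 731\right) = \left(- \frac{1}{14}\right) 9 \left(-90\right) = \left(- \frac{9}{14}\right) \left(-90\right) = \frac{405}{7}$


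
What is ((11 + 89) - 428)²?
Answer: 107584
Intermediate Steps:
((11 + 89) - 428)² = (100 - 428)² = (-328)² = 107584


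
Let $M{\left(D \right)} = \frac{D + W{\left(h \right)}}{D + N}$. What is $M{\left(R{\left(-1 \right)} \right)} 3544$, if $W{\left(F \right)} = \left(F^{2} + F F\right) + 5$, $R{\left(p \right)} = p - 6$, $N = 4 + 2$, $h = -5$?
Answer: $-170112$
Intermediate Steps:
$N = 6$
$R{\left(p \right)} = -6 + p$ ($R{\left(p \right)} = p - 6 = -6 + p$)
$W{\left(F \right)} = 5 + 2 F^{2}$ ($W{\left(F \right)} = \left(F^{2} + F^{2}\right) + 5 = 2 F^{2} + 5 = 5 + 2 F^{2}$)
$M{\left(D \right)} = \frac{55 + D}{6 + D}$ ($M{\left(D \right)} = \frac{D + \left(5 + 2 \left(-5\right)^{2}\right)}{D + 6} = \frac{D + \left(5 + 2 \cdot 25\right)}{6 + D} = \frac{D + \left(5 + 50\right)}{6 + D} = \frac{D + 55}{6 + D} = \frac{55 + D}{6 + D}$)
$M{\left(R{\left(-1 \right)} \right)} 3544 = \frac{55 - 7}{6 - 7} \cdot 3544 = \frac{1}{-1} \cdot 48 \cdot 3544 = \left(-1\right) 48 \cdot 3544 = \left(-48\right) 3544 = -170112$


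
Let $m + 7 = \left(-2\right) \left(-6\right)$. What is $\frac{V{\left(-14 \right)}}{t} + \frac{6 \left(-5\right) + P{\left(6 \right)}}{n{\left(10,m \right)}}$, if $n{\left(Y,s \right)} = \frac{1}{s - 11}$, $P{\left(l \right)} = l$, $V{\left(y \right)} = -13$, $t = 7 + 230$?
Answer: $\frac{34115}{237} \approx 143.95$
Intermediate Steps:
$t = 237$
$m = 5$ ($m = -7 - -12 = -7 + 12 = 5$)
$n{\left(Y,s \right)} = \frac{1}{-11 + s}$
$\frac{V{\left(-14 \right)}}{t} + \frac{6 \left(-5\right) + P{\left(6 \right)}}{n{\left(10,m \right)}} = - \frac{13}{237} + \frac{6 \left(-5\right) + 6}{\frac{1}{-11 + 5}} = \left(-13\right) \frac{1}{237} + \frac{-30 + 6}{\frac{1}{-6}} = - \frac{13}{237} - \frac{24}{- \frac{1}{6}} = - \frac{13}{237} - -144 = - \frac{13}{237} + 144 = \frac{34115}{237}$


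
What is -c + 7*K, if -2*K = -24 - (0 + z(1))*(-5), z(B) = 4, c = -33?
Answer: 47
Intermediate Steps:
K = 2 (K = -(-24 - (0 + 4)*(-5))/2 = -(-24 - 4*(-5))/2 = -(-24 - 1*(-20))/2 = -(-24 + 20)/2 = -½*(-4) = 2)
-c + 7*K = -1*(-33) + 7*2 = 33 + 14 = 47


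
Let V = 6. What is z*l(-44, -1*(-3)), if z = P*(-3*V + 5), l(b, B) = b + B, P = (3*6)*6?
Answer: 57564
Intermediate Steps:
P = 108 (P = 18*6 = 108)
l(b, B) = B + b
z = -1404 (z = 108*(-3*6 + 5) = 108*(-18 + 5) = 108*(-13) = -1404)
z*l(-44, -1*(-3)) = -1404*(-1*(-3) - 44) = -1404*(3 - 44) = -1404*(-41) = 57564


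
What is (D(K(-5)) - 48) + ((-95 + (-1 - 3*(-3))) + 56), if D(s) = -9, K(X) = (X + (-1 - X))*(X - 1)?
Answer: -88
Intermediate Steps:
K(X) = 1 - X (K(X) = -(-1 + X) = 1 - X)
(D(K(-5)) - 48) + ((-95 + (-1 - 3*(-3))) + 56) = (-9 - 48) + ((-95 + (-1 - 3*(-3))) + 56) = -57 + ((-95 + (-1 + 9)) + 56) = -57 + ((-95 + 8) + 56) = -57 + (-87 + 56) = -57 - 31 = -88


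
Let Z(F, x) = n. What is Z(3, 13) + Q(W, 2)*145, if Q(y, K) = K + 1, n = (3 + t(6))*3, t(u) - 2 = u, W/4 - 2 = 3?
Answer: 468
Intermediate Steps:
W = 20 (W = 8 + 4*3 = 8 + 12 = 20)
t(u) = 2 + u
n = 33 (n = (3 + (2 + 6))*3 = (3 + 8)*3 = 11*3 = 33)
Q(y, K) = 1 + K
Z(F, x) = 33
Z(3, 13) + Q(W, 2)*145 = 33 + (1 + 2)*145 = 33 + 3*145 = 33 + 435 = 468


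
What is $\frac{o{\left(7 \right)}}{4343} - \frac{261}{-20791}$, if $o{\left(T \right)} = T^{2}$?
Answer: $\frac{2152282}{90295313} \approx 0.023836$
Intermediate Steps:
$\frac{o{\left(7 \right)}}{4343} - \frac{261}{-20791} = \frac{7^{2}}{4343} - \frac{261}{-20791} = 49 \cdot \frac{1}{4343} - - \frac{261}{20791} = \frac{49}{4343} + \frac{261}{20791} = \frac{2152282}{90295313}$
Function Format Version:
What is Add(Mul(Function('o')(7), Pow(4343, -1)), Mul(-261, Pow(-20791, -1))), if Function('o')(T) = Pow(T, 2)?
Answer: Rational(2152282, 90295313) ≈ 0.023836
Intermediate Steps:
Add(Mul(Function('o')(7), Pow(4343, -1)), Mul(-261, Pow(-20791, -1))) = Add(Mul(Pow(7, 2), Pow(4343, -1)), Mul(-261, Pow(-20791, -1))) = Add(Mul(49, Rational(1, 4343)), Mul(-261, Rational(-1, 20791))) = Add(Rational(49, 4343), Rational(261, 20791)) = Rational(2152282, 90295313)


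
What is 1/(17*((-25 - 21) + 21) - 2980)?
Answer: -1/3405 ≈ -0.00029369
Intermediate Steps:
1/(17*((-25 - 21) + 21) - 2980) = 1/(17*(-46 + 21) - 2980) = 1/(17*(-25) - 2980) = 1/(-425 - 2980) = 1/(-3405) = -1/3405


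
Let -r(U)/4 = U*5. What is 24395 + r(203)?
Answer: 20335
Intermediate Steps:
r(U) = -20*U (r(U) = -4*U*5 = -20*U)
24395 + r(203) = 24395 - 20*203 = 24395 - 4060 = 20335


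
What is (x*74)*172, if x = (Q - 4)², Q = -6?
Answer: 1272800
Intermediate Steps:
x = 100 (x = (-6 - 4)² = (-10)² = 100)
(x*74)*172 = (100*74)*172 = 7400*172 = 1272800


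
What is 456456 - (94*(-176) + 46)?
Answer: 472954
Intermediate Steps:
456456 - (94*(-176) + 46) = 456456 - (-16544 + 46) = 456456 - 1*(-16498) = 456456 + 16498 = 472954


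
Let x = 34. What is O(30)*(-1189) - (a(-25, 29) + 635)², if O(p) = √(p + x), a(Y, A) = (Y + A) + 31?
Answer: -458412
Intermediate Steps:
a(Y, A) = 31 + A + Y (a(Y, A) = (A + Y) + 31 = 31 + A + Y)
O(p) = √(34 + p) (O(p) = √(p + 34) = √(34 + p))
O(30)*(-1189) - (a(-25, 29) + 635)² = √(34 + 30)*(-1189) - ((31 + 29 - 25) + 635)² = √64*(-1189) - (35 + 635)² = 8*(-1189) - 1*670² = -9512 - 1*448900 = -9512 - 448900 = -458412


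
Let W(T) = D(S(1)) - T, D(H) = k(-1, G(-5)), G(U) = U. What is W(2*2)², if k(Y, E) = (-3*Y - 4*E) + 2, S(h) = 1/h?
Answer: 441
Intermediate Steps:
k(Y, E) = 2 - 4*E - 3*Y (k(Y, E) = (-4*E - 3*Y) + 2 = 2 - 4*E - 3*Y)
D(H) = 25 (D(H) = 2 - 4*(-5) - 3*(-1) = 2 + 20 + 3 = 25)
W(T) = 25 - T
W(2*2)² = (25 - 2*2)² = (25 - 1*4)² = (25 - 4)² = 21² = 441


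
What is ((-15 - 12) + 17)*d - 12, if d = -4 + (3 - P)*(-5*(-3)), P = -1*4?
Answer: -1022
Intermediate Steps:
P = -4
d = 101 (d = -4 + (3 - 1*(-4))*(-5*(-3)) = -4 + (3 + 4)*15 = -4 + 7*15 = -4 + 105 = 101)
((-15 - 12) + 17)*d - 12 = ((-15 - 12) + 17)*101 - 12 = (-27 + 17)*101 - 12 = -10*101 - 12 = -1010 - 12 = -1022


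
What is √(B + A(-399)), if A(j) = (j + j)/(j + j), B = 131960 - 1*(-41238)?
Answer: √173199 ≈ 416.17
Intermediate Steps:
B = 173198 (B = 131960 + 41238 = 173198)
A(j) = 1 (A(j) = (2*j)/((2*j)) = (2*j)*(1/(2*j)) = 1)
√(B + A(-399)) = √(173198 + 1) = √173199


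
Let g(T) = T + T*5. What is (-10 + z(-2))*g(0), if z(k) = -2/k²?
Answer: 0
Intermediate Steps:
g(T) = 6*T (g(T) = T + 5*T = 6*T)
z(k) = -2/k²
(-10 + z(-2))*g(0) = (-10 - 2/(-2)²)*(6*0) = (-10 - 2*¼)*0 = (-10 - ½)*0 = -21/2*0 = 0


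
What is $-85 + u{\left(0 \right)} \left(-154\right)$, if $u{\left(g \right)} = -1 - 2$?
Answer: $377$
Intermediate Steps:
$u{\left(g \right)} = -3$
$-85 + u{\left(0 \right)} \left(-154\right) = -85 - -462 = -85 + 462 = 377$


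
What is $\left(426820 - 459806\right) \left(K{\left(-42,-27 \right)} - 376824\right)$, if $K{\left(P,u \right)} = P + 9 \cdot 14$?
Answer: $12427145640$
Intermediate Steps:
$K{\left(P,u \right)} = 126 + P$ ($K{\left(P,u \right)} = P + 126 = 126 + P$)
$\left(426820 - 459806\right) \left(K{\left(-42,-27 \right)} - 376824\right) = \left(426820 - 459806\right) \left(\left(126 - 42\right) - 376824\right) = - 32986 \left(84 - 376824\right) = \left(-32986\right) \left(-376740\right) = 12427145640$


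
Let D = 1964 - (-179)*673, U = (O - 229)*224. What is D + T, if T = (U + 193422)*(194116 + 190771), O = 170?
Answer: 69359069153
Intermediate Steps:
U = -13216 (U = (170 - 229)*224 = -59*224 = -13216)
D = 122431 (D = 1964 - 1*(-120467) = 1964 + 120467 = 122431)
T = 69358946722 (T = (-13216 + 193422)*(194116 + 190771) = 180206*384887 = 69358946722)
D + T = 122431 + 69358946722 = 69359069153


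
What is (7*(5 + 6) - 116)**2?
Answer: 1521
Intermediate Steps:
(7*(5 + 6) - 116)**2 = (7*11 - 116)**2 = (77 - 116)**2 = (-39)**2 = 1521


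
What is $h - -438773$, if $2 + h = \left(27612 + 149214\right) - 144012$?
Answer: $471585$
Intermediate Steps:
$h = 32812$ ($h = -2 + \left(\left(27612 + 149214\right) - 144012\right) = -2 + \left(176826 - 144012\right) = -2 + 32814 = 32812$)
$h - -438773 = 32812 - -438773 = 32812 + 438773 = 471585$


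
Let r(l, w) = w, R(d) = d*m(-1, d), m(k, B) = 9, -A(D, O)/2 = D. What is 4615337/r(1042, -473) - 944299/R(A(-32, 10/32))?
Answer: -3105087539/272448 ≈ -11397.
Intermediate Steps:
A(D, O) = -2*D
R(d) = 9*d (R(d) = d*9 = 9*d)
4615337/r(1042, -473) - 944299/R(A(-32, 10/32)) = 4615337/(-473) - 944299/(9*(-2*(-32))) = 4615337*(-1/473) - 944299/(9*64) = -4615337/473 - 944299/576 = -3105087539/272448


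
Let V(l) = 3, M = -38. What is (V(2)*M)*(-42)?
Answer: 4788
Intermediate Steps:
(V(2)*M)*(-42) = (3*(-38))*(-42) = -114*(-42) = 4788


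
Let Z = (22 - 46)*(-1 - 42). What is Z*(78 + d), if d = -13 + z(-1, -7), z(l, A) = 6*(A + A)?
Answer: -19608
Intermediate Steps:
z(l, A) = 12*A (z(l, A) = 6*(2*A) = 12*A)
d = -97 (d = -13 + 12*(-7) = -13 - 84 = -97)
Z = 1032 (Z = -24*(-43) = 1032)
Z*(78 + d) = 1032*(78 - 97) = 1032*(-19) = -19608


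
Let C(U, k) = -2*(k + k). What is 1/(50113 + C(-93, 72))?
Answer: 1/49825 ≈ 2.0070e-5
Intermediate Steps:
C(U, k) = -4*k
1/(50113 + C(-93, 72)) = 1/(50113 - 4*72) = 1/(50113 - 288) = 1/49825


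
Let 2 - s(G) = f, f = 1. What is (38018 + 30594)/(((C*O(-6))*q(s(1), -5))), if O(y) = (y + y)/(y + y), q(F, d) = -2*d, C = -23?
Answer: -34306/115 ≈ -298.31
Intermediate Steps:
s(G) = 1 (s(G) = 2 - 1*1 = 2 - 1 = 1)
O(y) = 1 (O(y) = (2*y)/((2*y)) = (2*y)*(1/(2*y)) = 1)
(38018 + 30594)/(((C*O(-6))*q(s(1), -5))) = (38018 + 30594)/(((-23*1)*(-2*(-5)))) = 68612/((-23*10)) = 68612/(-230) = 68612*(-1/230) = -34306/115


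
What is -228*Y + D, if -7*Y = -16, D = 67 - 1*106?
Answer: -3921/7 ≈ -560.14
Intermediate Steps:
D = -39 (D = 67 - 106 = -39)
Y = 16/7 (Y = -⅐*(-16) = 16/7 ≈ 2.2857)
-228*Y + D = -228*16/7 - 39 = -3648/7 - 39 = -3921/7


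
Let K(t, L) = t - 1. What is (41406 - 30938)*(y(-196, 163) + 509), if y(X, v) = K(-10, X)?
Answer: 5213064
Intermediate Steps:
K(t, L) = -1 + t
y(X, v) = -11 (y(X, v) = -1 - 10 = -11)
(41406 - 30938)*(y(-196, 163) + 509) = (41406 - 30938)*(-11 + 509) = 10468*498 = 5213064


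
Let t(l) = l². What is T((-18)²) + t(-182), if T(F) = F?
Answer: 33448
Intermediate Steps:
T((-18)²) + t(-182) = (-18)² + (-182)² = 324 + 33124 = 33448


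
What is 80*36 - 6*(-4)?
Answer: 2904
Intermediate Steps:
80*36 - 6*(-4) = 2880 + 24 = 2904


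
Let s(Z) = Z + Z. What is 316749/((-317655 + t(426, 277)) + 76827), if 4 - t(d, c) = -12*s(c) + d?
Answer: -316749/234602 ≈ -1.3502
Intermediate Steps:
s(Z) = 2*Z
t(d, c) = 4 - d + 24*c (t(d, c) = 4 - (-24*c + d) = 4 - (d - 24*c) = 4 + (-d + 24*c) = 4 - d + 24*c)
316749/((-317655 + t(426, 277)) + 76827) = 316749/((-317655 + (4 - 1*426 + 24*277)) + 76827) = 316749/((-317655 + (4 - 426 + 6648)) + 76827) = 316749/((-317655 + 6226) + 76827) = 316749/(-311429 + 76827) = 316749/(-234602) = 316749*(-1/234602) = -316749/234602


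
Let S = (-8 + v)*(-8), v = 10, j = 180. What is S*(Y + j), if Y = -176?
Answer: -64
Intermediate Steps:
S = -16 (S = (-8 + 10)*(-8) = 2*(-8) = -16)
S*(Y + j) = -16*(-176 + 180) = -16*4 = -64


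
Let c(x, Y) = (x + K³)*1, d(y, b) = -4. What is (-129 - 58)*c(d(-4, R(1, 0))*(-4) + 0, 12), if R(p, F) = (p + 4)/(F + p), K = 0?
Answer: -2992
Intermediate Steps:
R(p, F) = (4 + p)/(F + p)
c(x, Y) = x (c(x, Y) = (x + 0³)*1 = (x + 0)*1 = x*1 = x)
(-129 - 58)*c(d(-4, R(1, 0))*(-4) + 0, 12) = (-129 - 58)*(-4*(-4) + 0) = -187*(16 + 0) = -187*16 = -2992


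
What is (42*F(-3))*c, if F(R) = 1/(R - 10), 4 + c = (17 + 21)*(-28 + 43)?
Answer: -23772/13 ≈ -1828.6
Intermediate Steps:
c = 566 (c = -4 + (17 + 21)*(-28 + 43) = -4 + 38*15 = -4 + 570 = 566)
F(R) = 1/(-10 + R)
(42*F(-3))*c = (42/(-10 - 3))*566 = (42/(-13))*566 = (42*(-1/13))*566 = -42/13*566 = -23772/13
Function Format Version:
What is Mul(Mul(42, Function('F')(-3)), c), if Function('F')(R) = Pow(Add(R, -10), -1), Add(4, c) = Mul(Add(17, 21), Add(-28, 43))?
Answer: Rational(-23772, 13) ≈ -1828.6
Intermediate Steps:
c = 566 (c = Add(-4, Mul(Add(17, 21), Add(-28, 43))) = Add(-4, Mul(38, 15)) = Add(-4, 570) = 566)
Function('F')(R) = Pow(Add(-10, R), -1)
Mul(Mul(42, Function('F')(-3)), c) = Mul(Mul(42, Pow(Add(-10, -3), -1)), 566) = Mul(Mul(42, Pow(-13, -1)), 566) = Mul(Mul(42, Rational(-1, 13)), 566) = Mul(Rational(-42, 13), 566) = Rational(-23772, 13)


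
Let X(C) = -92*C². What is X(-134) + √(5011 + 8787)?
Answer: -1651952 + √13798 ≈ -1.6518e+6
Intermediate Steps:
X(-134) + √(5011 + 8787) = -92*(-134)² + √(5011 + 8787) = -92*17956 + √13798 = -1651952 + √13798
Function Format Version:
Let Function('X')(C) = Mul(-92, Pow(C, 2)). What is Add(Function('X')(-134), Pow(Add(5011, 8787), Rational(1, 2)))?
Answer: Add(-1651952, Pow(13798, Rational(1, 2))) ≈ -1.6518e+6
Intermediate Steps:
Add(Function('X')(-134), Pow(Add(5011, 8787), Rational(1, 2))) = Add(Mul(-92, Pow(-134, 2)), Pow(Add(5011, 8787), Rational(1, 2))) = Add(Mul(-92, 17956), Pow(13798, Rational(1, 2))) = Add(-1651952, Pow(13798, Rational(1, 2)))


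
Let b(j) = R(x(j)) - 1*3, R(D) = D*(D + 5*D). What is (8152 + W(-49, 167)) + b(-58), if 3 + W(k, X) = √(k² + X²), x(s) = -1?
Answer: 8152 + √30290 ≈ 8326.0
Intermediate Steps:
R(D) = 6*D² (R(D) = D*(6*D) = 6*D²)
W(k, X) = -3 + √(X² + k²) (W(k, X) = -3 + √(k² + X²) = -3 + √(X² + k²))
b(j) = 3 (b(j) = 6*(-1)² - 1*3 = 6*1 - 3 = 6 - 3 = 3)
(8152 + W(-49, 167)) + b(-58) = (8152 + (-3 + √(167² + (-49)²))) + 3 = (8152 + (-3 + √(27889 + 2401))) + 3 = (8152 + (-3 + √30290)) + 3 = (8149 + √30290) + 3 = 8152 + √30290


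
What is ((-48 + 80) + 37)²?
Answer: 4761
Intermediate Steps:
((-48 + 80) + 37)² = (32 + 37)² = 69² = 4761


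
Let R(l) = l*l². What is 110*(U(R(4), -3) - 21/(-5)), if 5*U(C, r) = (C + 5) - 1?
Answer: 1958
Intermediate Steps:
R(l) = l³
U(C, r) = ⅘ + C/5 (U(C, r) = ((C + 5) - 1)/5 = ((5 + C) - 1)/5 = (4 + C)/5 = ⅘ + C/5)
110*(U(R(4), -3) - 21/(-5)) = 110*((⅘ + (⅕)*4³) - 21/(-5)) = 110*((⅘ + (⅕)*64) - 21*(-⅕)) = 110*((⅘ + 64/5) + 21/5) = 110*(68/5 + 21/5) = 110*(89/5) = 1958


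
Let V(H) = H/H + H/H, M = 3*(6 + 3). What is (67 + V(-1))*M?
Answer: 1863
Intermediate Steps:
M = 27 (M = 3*9 = 27)
V(H) = 2 (V(H) = 1 + 1 = 2)
(67 + V(-1))*M = (67 + 2)*27 = 69*27 = 1863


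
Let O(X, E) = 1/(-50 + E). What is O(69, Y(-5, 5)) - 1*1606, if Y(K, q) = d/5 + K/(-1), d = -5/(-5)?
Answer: -359749/224 ≈ -1606.0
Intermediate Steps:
d = 1 (d = -5*(-⅕) = 1)
Y(K, q) = ⅕ - K (Y(K, q) = 1/5 + K/(-1) = 1*(⅕) + K*(-1) = ⅕ - K)
O(69, Y(-5, 5)) - 1*1606 = 1/(-50 + (⅕ - 1*(-5))) - 1*1606 = 1/(-50 + (⅕ + 5)) - 1606 = 1/(-50 + 26/5) - 1606 = 1/(-224/5) - 1606 = -5/224 - 1606 = -359749/224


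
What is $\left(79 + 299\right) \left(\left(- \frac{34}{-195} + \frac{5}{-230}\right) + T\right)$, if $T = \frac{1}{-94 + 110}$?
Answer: $\frac{972531}{11960} \approx 81.315$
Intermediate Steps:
$T = \frac{1}{16} \approx 0.0625$
$\left(79 + 299\right) \left(\left(- \frac{34}{-195} + \frac{5}{-230}\right) + T\right) = \left(79 + 299\right) \left(\left(- \frac{34}{-195} + \frac{5}{-230}\right) + \frac{1}{16}\right) = 378 \left(\left(\left(-34\right) \left(- \frac{1}{195}\right) + 5 \left(- \frac{1}{230}\right)\right) + \frac{1}{16}\right) = 378 \left(\left(\frac{34}{195} - \frac{1}{46}\right) + \frac{1}{16}\right) = 378 \left(\frac{1369}{8970} + \frac{1}{16}\right) = 378 \cdot \frac{15437}{71760} = \frac{972531}{11960}$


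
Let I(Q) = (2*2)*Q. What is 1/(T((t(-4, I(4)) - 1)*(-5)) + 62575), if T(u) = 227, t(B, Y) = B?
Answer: 1/62802 ≈ 1.5923e-5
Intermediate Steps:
I(Q) = 4*Q
1/(T((t(-4, I(4)) - 1)*(-5)) + 62575) = 1/(227 + 62575) = 1/62802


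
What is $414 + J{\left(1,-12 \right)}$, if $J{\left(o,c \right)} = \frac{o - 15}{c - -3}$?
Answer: $\frac{3740}{9} \approx 415.56$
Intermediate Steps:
$J{\left(o,c \right)} = \frac{-15 + o}{3 + c}$ ($J{\left(o,c \right)} = \frac{-15 + o}{c + 3} = \frac{-15 + o}{3 + c}$)
$414 + J{\left(1,-12 \right)} = 414 + \frac{-15 + 1}{3 - 12} = 414 + \frac{1}{-9} \left(-14\right) = 414 - - \frac{14}{9} = 414 + \frac{14}{9} = \frac{3740}{9}$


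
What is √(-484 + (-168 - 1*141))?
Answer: I*√793 ≈ 28.16*I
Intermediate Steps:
√(-484 + (-168 - 1*141)) = √(-484 + (-168 - 141)) = √(-484 - 309) = √(-793) = I*√793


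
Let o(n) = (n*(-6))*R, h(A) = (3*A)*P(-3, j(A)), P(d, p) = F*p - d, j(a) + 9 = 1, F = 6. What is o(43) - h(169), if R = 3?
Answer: 22041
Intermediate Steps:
j(a) = -8 (j(a) = -9 + 1 = -8)
P(d, p) = -d + 6*p (P(d, p) = 6*p - d = -d + 6*p)
h(A) = -135*A (h(A) = (3*A)*(-1*(-3) + 6*(-8)) = (3*A)*(3 - 48) = (3*A)*(-45) = -135*A)
o(n) = -18*n (o(n) = (n*(-6))*3 = -6*n*3 = -18*n)
o(43) - h(169) = -18*43 - (-135)*169 = -774 - 1*(-22815) = -774 + 22815 = 22041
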